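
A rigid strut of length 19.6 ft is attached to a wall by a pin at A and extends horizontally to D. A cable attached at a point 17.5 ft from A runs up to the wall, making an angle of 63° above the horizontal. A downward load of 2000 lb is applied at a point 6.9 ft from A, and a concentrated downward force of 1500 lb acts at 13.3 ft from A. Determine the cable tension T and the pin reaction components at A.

T = 2164 lb, A_x = 982.7 lb, A_y = 1571 lb

ΣM about A: T·sin63°·17.5 − 2000·6.9 − 1500·13.3 = 0 → T = 33750/(17.5·0.891007) = 2164.49 ≈ 2164 lb.
ΣF_x = 0: A_x − T·cos63° = 0 → A_x = 2164.49 × 0.45399 = 982.7 lb.
ΣF_y = 0: A_y + T·sin63° − 2000 − 1500 = 0 → A_y = 3500 − 2164.49 × 0.891007 = 1571 lb.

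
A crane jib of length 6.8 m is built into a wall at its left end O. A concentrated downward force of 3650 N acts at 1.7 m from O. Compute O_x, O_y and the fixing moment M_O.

ΣF_x = 0: O_x = 0.
ΣF_y = 0: O_y − 3650 = 0 → O_y = 3650 N.
ΣM about O: M_O − 3650·1.7 = 0 → M_O = 6205 N·m.

O_x = 0, O_y = 3650 N, M_O = 6205 N·m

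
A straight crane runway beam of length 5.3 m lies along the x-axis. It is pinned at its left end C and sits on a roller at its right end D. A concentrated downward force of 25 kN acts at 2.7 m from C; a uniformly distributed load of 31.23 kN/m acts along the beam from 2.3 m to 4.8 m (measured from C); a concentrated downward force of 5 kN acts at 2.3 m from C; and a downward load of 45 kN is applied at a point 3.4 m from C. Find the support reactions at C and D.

C_x = 0, C_y = 57.01 kN, D_y = 96.07 kN

Resultant of the distributed load: 31.23 × 2.5 = 78.075 kN at 3.55 m from C.
ΣM about C: D_y·5.3 − 25·2.7 − (31.23·2.5)·3.55 − 5·2.3 − 45·3.4 = 0 → D_y = 509.16625/5.3 = 96.0691 ≈ 96.07 kN.
ΣF_y = 0: C_y + 96.0691 − 25 − 31.23·2.5 − 5 − 45 = 0 → C_y = 57.01 kN.
ΣF_x = 0: no horizontal applied forces, so C_x = 0.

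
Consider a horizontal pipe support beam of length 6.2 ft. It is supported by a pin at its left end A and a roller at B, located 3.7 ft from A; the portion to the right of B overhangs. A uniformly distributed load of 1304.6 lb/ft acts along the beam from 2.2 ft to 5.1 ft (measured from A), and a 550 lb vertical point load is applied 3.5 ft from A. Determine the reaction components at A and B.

A_x = 0, A_y = 80.86 lb, B_y = 4252 lb

Resultant of the distributed load: 1304.6 × 2.9 = 3783.34 lb at 3.65 ft from A.
ΣM about A: B_y·3.7 − (1304.6·2.9)·3.65 − 550·3.5 = 0 → B_y = 15734.191/3.7 = 4252.48 ≈ 4252 lb.
ΣF_y = 0: A_y + 4252.48 − 1304.6·2.9 − 550 = 0 → A_y = 80.86 lb.
ΣF_x = 0: no horizontal applied forces, so A_x = 0.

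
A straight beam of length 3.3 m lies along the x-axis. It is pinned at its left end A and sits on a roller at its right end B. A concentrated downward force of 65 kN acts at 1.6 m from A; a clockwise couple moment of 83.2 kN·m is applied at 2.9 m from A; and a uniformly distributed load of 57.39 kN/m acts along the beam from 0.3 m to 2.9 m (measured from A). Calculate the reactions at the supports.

A_x = 0, A_y = 85.14 kN, B_y = 129.1 kN

Resultant of the distributed load: 57.39 × 2.6 = 149.214 kN at 1.6 m from A.
ΣM about A: B_y·3.3 − 65·1.6 − 83.2 − (57.39·2.6)·1.6 = 0 → B_y = 425.9424/3.3 = 129.073 ≈ 129.1 kN.
ΣF_y = 0: A_y + 129.073 − 65 − 57.39·2.6 = 0 → A_y = 85.14 kN.
ΣF_x = 0: no horizontal applied forces, so A_x = 0.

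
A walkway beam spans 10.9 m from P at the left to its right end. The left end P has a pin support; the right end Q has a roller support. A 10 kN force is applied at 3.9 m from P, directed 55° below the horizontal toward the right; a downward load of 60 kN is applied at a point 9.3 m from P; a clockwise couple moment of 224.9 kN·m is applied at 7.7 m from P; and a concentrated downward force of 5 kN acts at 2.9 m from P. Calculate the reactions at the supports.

P_x = -5.736 kN, P_y = -2.895 kN, Q_y = 76.09 kN

Moments about P: Q_y·10.9 − 10·sin55°·3.9 − 60·9.3 − 224.9 − 5·2.9 = 0 → Q_y = 829.347/10.9 = 76.0869 ≈ 76.09 kN.
ΣF_y = 0: P_y + 76.0869 − 10·sin55° − 60 − 5 = 0 → P_y = -2.895 kN.
ΣF_x = 0: P_x + 10·cos55° = 0 → P_x = -5.736 kN.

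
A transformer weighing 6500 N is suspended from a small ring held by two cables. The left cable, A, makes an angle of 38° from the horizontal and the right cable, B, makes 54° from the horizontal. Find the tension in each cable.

ΣF_x = 0: −T_A·cos38° + T_B·cos54° = 0 → T_B = 1.34064·T_A.
ΣF_y = 0: T_A·sin38° + T_B·sin54° = 6500.
Substitute: T_A·(0.615661 + 1.34064·0.809017) = 6500 → T_A = 3822.94 ≈ 3823 N.
Then T_B = 1.34064 × 3822.94 = 5125 N.

T_A = 3823 N, T_B = 5125 N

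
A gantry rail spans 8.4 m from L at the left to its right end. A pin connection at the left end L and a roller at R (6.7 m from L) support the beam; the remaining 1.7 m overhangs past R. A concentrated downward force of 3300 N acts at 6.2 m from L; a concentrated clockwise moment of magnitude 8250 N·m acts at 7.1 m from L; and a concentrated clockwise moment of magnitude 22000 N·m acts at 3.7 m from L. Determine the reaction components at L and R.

Moments about L: R_y·6.7 − 3300·6.2 − 8250 − 22000 = 0 → R_y = 50710/6.7 = 7568.66 ≈ 7569 N.
ΣF_y = 0: L_y + 7568.66 − 3300 = 0 → L_y = -4269 N.
ΣF_x = 0: no horizontal applied forces, so L_x = 0.

L_x = 0, L_y = -4269 N, R_y = 7569 N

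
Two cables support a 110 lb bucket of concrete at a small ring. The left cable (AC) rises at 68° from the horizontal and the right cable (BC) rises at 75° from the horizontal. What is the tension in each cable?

T_AC = 47.31 lb, T_BC = 68.47 lb

ΣF_x = 0: −T_AC·cos68° + T_BC·cos75° = 0 → T_BC = 1.44737·T_AC.
ΣF_y = 0: T_AC·sin68° + T_BC·sin75° = 110.
Substitute: T_AC·(0.927184 + 1.44737·0.965926) = 110 → T_AC = 47.307 ≈ 47.31 lb.
Then T_BC = 1.44737 × 47.307 = 68.47 lb.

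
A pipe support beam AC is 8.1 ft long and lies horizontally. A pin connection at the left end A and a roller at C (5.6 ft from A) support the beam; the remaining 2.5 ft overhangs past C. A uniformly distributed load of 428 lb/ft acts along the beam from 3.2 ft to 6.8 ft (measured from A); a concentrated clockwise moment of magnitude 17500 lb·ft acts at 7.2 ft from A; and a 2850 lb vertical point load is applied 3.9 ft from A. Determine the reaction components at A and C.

A_x = 0, A_y = -2095 lb, C_y = 6486 lb

Resultant of the distributed load: 428 × 3.6 = 1540.8 lb at 5 ft from A.
Taking moments about A: C_y·5.6 − (428·3.6)·5 − 17500 − 2850·3.9 = 0 → C_y = 36319/5.6 = 6485.54 ≈ 6486 lb.
ΣF_y = 0: A_y + 6485.54 − 428·3.6 − 2850 = 0 → A_y = -2095 lb.
ΣF_x = 0: no horizontal applied forces, so A_x = 0.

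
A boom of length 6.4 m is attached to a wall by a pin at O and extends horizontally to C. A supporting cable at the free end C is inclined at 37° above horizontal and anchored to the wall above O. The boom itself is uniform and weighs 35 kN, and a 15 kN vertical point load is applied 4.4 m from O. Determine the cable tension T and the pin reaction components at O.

ΣM about O: T·sin37°·6.4 − 35·3.2 − 15·4.4 = 0 → T = 178/(6.4·0.601815) = 46.2144 ≈ 46.21 kN.
ΣF_x = 0: O_x − T·cos37° = 0 → O_x = 46.2144 × 0.798636 = 36.91 kN.
ΣF_y = 0: O_y + T·sin37° − 35 − 15 = 0 → O_y = 50 − 46.2144 × 0.601815 = 22.19 kN.

T = 46.21 kN, O_x = 36.91 kN, O_y = 22.19 kN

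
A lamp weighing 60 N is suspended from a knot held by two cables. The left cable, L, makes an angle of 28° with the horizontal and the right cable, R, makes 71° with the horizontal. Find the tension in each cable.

ΣF_x = 0: −T_L·cos28° + T_R·cos71° = 0 → T_R = 2.71202·T_L.
ΣF_y = 0: T_L·sin28° + T_R·sin71° = 60.
Substitute: T_L·(0.469472 + 2.71202·0.945519) = 60 → T_L = 19.7776 ≈ 19.78 N.
Then T_R = 2.71202 × 19.7776 = 53.64 N.

T_L = 19.78 N, T_R = 53.64 N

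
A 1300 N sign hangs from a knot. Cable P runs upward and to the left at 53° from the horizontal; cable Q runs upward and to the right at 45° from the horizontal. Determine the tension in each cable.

T_P = 928.3 N, T_Q = 790.0 N

ΣF_x = 0: −T_P·cos53° + T_Q·cos45° = 0 → T_Q = 0.851095·T_P.
ΣF_y = 0: T_P·sin53° + T_Q·sin45° = 1300.
Substitute: T_P·(0.798636 + 0.851095·0.707107) = 1300 → T_P = 928.272 ≈ 928.3 N.
Then T_Q = 0.851095 × 928.272 = 790.0 N.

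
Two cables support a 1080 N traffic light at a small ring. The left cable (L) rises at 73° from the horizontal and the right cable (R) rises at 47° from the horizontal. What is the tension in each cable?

T_L = 850.5 N, T_R = 364.6 N

ΣF_x = 0: −T_L·cos73° + T_R·cos47° = 0 → T_R = 0.428699·T_L.
ΣF_y = 0: T_L·sin73° + T_R·sin47° = 1080.
Substitute: T_L·(0.956305 + 0.428699·0.731354) = 1080 → T_L = 850.504 ≈ 850.5 N.
Then T_R = 0.428699 × 850.504 = 364.6 N.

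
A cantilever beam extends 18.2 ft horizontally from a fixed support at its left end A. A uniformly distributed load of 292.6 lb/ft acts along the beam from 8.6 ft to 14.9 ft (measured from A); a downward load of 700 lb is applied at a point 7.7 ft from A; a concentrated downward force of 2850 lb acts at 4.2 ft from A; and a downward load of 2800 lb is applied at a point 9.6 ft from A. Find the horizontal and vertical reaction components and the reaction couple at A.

Resultant of the distributed load: 292.6 × 6.3 = 1843.38 lb at 11.75 ft from A.
ΣF_x = 0: A_x = 0.
ΣF_y = 0: A_y − 292.6·6.3 − 700 − 2850 − 2800 = 0 → A_y = 8193 lb.
ΣM about A: M_A − (292.6·6.3)·11.75 − 700·7.7 − 2850·4.2 − 2800·9.6 = 0 → M_A = 65900 lb·ft.

A_x = 0, A_y = 8193 lb, M_A = 65900 lb·ft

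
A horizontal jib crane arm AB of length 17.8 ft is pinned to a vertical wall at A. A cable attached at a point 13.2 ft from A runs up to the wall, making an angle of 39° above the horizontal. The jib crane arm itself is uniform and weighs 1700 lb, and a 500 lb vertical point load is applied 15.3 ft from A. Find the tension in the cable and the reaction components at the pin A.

T = 2742 lb, A_x = 2131 lb, A_y = 474.2 lb

ΣM about A: T·sin39°·13.2 − 1700·8.9 − 500·15.3 = 0 → T = 22780/(13.2·0.62932) = 2742.26 ≈ 2742 lb.
ΣF_x = 0: A_x − T·cos39° = 0 → A_x = 2742.26 × 0.777146 = 2131 lb.
ΣF_y = 0: A_y + T·sin39° − 1700 − 500 = 0 → A_y = 2200 − 2742.26 × 0.62932 = 474.2 lb.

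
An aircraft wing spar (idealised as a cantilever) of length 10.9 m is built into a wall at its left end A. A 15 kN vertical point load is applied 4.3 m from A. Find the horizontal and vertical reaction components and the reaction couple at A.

A_x = 0, A_y = 15.00 kN, M_A = 64.50 kN·m

ΣF_x = 0: A_x = 0.
ΣF_y = 0: A_y − 15 = 0 → A_y = 15.00 kN.
ΣM about A: M_A − 15·4.3 = 0 → M_A = 64.50 kN·m.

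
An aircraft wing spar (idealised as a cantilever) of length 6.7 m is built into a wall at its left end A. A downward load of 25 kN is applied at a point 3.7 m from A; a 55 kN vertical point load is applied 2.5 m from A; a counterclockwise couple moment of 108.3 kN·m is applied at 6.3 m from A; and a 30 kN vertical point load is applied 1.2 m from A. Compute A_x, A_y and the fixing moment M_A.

A_x = 0, A_y = 110.0 kN, M_A = 157.7 kN·m

ΣF_x = 0: A_x = 0.
ΣF_y = 0: A_y − 25 − 55 − 30 = 0 → A_y = 110.0 kN.
ΣM about A: M_A − 25·3.7 − 55·2.5 + 108.3 − 30·1.2 = 0 → M_A = 157.7 kN·m.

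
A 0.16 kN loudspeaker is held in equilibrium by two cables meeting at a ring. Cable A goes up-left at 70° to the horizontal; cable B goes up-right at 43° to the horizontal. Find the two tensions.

ΣF_x = 0: −T_A·cos70° + T_B·cos43° = 0 → T_B = 0.467654·T_A.
ΣF_y = 0: T_A·sin70° + T_B·sin43° = 0.16.
Substitute: T_A·(0.939693 + 0.467654·0.681998) = 0.16 → T_A = 0.127122 ≈ 0.1271 kN.
Then T_B = 0.467654 × 0.127122 = 0.05945 kN.

T_A = 0.1271 kN, T_B = 0.05945 kN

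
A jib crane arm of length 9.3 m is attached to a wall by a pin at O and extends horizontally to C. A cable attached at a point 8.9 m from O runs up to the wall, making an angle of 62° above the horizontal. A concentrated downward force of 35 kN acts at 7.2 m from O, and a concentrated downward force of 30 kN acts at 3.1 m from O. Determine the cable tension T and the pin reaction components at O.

T = 43.90 kN, O_x = 20.61 kN, O_y = 26.24 kN

ΣM about O: T·sin62°·8.9 − 35·7.2 − 30·3.1 = 0 → T = 345/(8.9·0.882948) = 43.903 ≈ 43.90 kN.
ΣF_x = 0: O_x − T·cos62° = 0 → O_x = 43.903 × 0.469472 = 20.61 kN.
ΣF_y = 0: O_y + T·sin62° − 35 − 30 = 0 → O_y = 65 − 43.903 × 0.882948 = 26.24 kN.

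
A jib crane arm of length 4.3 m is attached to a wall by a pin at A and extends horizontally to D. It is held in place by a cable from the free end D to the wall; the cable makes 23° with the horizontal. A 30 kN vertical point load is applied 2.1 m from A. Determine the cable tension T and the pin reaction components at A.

ΣM about A: T·sin23°·4.3 − 30·2.1 = 0 → T = 63/(4.3·0.390731) = 37.4968 ≈ 37.50 kN.
ΣF_x = 0: A_x − T·cos23° = 0 → A_x = 37.4968 × 0.920505 = 34.52 kN.
ΣF_y = 0: A_y + T·sin23° − 30 = 0 → A_y = 30 − 37.4968 × 0.390731 = 15.35 kN.

T = 37.50 kN, A_x = 34.52 kN, A_y = 15.35 kN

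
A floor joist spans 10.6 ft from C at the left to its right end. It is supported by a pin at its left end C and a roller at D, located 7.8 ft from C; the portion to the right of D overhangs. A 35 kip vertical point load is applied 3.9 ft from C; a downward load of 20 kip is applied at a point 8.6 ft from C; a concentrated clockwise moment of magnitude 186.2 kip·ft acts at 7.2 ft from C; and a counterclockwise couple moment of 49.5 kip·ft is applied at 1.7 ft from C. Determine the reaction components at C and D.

Moments about C: D_y·7.8 − 35·3.9 − 20·8.6 − 186.2 + 49.5 = 0 → D_y = 445.2/7.8 = 57.0769 ≈ 57.08 kip.
ΣF_y = 0: C_y + 57.0769 − 35 − 20 = 0 → C_y = -2.077 kip.
ΣF_x = 0: no horizontal applied forces, so C_x = 0.

C_x = 0, C_y = -2.077 kip, D_y = 57.08 kip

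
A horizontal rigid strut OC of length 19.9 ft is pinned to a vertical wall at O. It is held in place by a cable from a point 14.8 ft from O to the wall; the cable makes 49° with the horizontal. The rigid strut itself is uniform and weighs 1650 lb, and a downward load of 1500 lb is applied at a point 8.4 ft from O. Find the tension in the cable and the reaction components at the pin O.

ΣM about O: T·sin49°·14.8 − 1650·9.95 − 1500·8.4 = 0 → T = 29017.5/(14.8·0.75471) = 2597.87 ≈ 2598 lb.
ΣF_x = 0: O_x − T·cos49° = 0 → O_x = 2597.87 × 0.656059 = 1704 lb.
ΣF_y = 0: O_y + T·sin49° − 1650 − 1500 = 0 → O_y = 3150 − 2597.87 × 0.75471 = 1189 lb.

T = 2598 lb, O_x = 1704 lb, O_y = 1189 lb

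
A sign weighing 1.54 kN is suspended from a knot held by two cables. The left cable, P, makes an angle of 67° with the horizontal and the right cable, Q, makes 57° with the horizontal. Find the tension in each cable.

T_P = 1.012 kN, T_Q = 0.7258 kN

ΣF_x = 0: −T_P·cos67° + T_Q·cos57° = 0 → T_Q = 0.717413·T_P.
ΣF_y = 0: T_P·sin67° + T_Q·sin57° = 1.54.
Substitute: T_P·(0.920505 + 0.717413·0.838671) = 1.54 → T_P = 1.01171 ≈ 1.012 kN.
Then T_Q = 0.717413 × 1.01171 = 0.7258 kN.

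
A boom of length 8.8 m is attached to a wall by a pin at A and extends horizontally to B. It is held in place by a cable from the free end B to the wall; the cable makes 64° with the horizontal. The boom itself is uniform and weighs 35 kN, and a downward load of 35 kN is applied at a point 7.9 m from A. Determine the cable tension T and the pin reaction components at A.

T = 54.43 kN, A_x = 23.86 kN, A_y = 21.08 kN

ΣM about A: T·sin64°·8.8 − 35·4.4 − 35·7.9 = 0 → T = 430.5/(8.8·0.898794) = 54.429 ≈ 54.43 kN.
ΣF_x = 0: A_x − T·cos64° = 0 → A_x = 54.429 × 0.438371 = 23.86 kN.
ΣF_y = 0: A_y + T·sin64° − 35 − 35 = 0 → A_y = 70 − 54.429 × 0.898794 = 21.08 kN.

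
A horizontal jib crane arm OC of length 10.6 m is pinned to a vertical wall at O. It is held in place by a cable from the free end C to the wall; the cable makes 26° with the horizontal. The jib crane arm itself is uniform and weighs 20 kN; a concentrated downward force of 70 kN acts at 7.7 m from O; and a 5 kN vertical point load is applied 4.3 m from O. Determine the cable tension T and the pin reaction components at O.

T = 143.4 kN, O_x = 128.9 kN, O_y = 32.12 kN

ΣM about O: T·sin26°·10.6 − 20·5.3 − 70·7.7 − 5·4.3 = 0 → T = 666.5/(10.6·0.438371) = 143.434 ≈ 143.4 kN.
ΣF_x = 0: O_x − T·cos26° = 0 → O_x = 143.434 × 0.898794 = 128.9 kN.
ΣF_y = 0: O_y + T·sin26° − 20 − 70 − 5 = 0 → O_y = 95 − 143.434 × 0.438371 = 32.12 kN.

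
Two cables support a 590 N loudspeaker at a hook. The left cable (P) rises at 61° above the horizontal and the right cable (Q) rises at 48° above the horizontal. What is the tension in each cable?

T_P = 417.5 N, T_Q = 302.5 N

ΣF_x = 0: −T_P·cos61° + T_Q·cos48° = 0 → T_Q = 0.724537·T_P.
ΣF_y = 0: T_P·sin61° + T_Q·sin48° = 590.
Substitute: T_P·(0.87462 + 0.724537·0.743145) = 590 → T_P = 417.535 ≈ 417.5 N.
Then T_Q = 0.724537 × 417.535 = 302.5 N.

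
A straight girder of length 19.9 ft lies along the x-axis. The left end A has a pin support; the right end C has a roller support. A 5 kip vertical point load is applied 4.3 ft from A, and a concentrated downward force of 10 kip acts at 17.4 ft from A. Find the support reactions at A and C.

A_x = 0, A_y = 5.176 kip, C_y = 9.824 kip

Moments about A: C_y·19.9 − 5·4.3 − 10·17.4 = 0 → C_y = 195.5/19.9 = 9.82412 ≈ 9.824 kip.
ΣF_y = 0: A_y + 9.82412 − 5 − 10 = 0 → A_y = 5.176 kip.
ΣF_x = 0: no horizontal applied forces, so A_x = 0.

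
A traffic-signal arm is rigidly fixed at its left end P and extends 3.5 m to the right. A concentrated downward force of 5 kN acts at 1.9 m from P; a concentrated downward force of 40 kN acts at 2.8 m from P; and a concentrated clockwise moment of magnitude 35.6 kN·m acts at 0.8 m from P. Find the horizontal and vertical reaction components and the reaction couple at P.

ΣF_x = 0: P_x = 0.
ΣF_y = 0: P_y − 5 − 40 = 0 → P_y = 45.00 kN.
ΣM about P: M_P − 5·1.9 − 40·2.8 − 35.6 = 0 → M_P = 157.1 kN·m.

P_x = 0, P_y = 45.00 kN, M_P = 157.1 kN·m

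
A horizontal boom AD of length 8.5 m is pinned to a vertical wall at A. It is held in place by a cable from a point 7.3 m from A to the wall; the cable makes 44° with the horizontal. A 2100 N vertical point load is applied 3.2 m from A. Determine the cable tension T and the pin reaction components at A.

T = 1325 N, A_x = 953.3 N, A_y = 1179 N

ΣM about A: T·sin44°·7.3 − 2100·3.2 = 0 → T = 6720/(7.3·0.694658) = 1325.18 ≈ 1325 N.
ΣF_x = 0: A_x − T·cos44° = 0 → A_x = 1325.18 × 0.71934 = 953.3 N.
ΣF_y = 0: A_y + T·sin44° − 2100 = 0 → A_y = 2100 − 1325.18 × 0.694658 = 1179 N.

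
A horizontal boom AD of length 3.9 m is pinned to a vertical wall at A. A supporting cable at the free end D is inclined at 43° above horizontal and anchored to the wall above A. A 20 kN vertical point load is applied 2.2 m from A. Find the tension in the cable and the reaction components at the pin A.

T = 16.54 kN, A_x = 12.10 kN, A_y = 8.718 kN

ΣM about A: T·sin43°·3.9 − 20·2.2 = 0 → T = 44/(3.9·0.681998) = 16.5426 ≈ 16.54 kN.
ΣF_x = 0: A_x − T·cos43° = 0 → A_x = 16.5426 × 0.731354 = 12.10 kN.
ΣF_y = 0: A_y + T·sin43° − 20 = 0 → A_y = 20 − 16.5426 × 0.681998 = 8.718 kN.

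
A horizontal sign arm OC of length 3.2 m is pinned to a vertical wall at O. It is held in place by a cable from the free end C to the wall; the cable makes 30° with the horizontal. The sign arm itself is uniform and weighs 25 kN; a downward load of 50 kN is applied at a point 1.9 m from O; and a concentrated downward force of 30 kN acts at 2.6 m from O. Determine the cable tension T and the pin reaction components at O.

T = 133.1 kN, O_x = 115.3 kN, O_y = 38.44 kN

ΣM about O: T·sin30°·3.2 − 25·1.6 − 50·1.9 − 30·2.6 = 0 → T = 213/(3.2·0.5) = 133.125 ≈ 133.1 kN.
ΣF_x = 0: O_x − T·cos30° = 0 → O_x = 133.125 × 0.866025 = 115.3 kN.
ΣF_y = 0: O_y + T·sin30° − 25 − 50 − 30 = 0 → O_y = 105 − 133.125 × 0.5 = 38.44 kN.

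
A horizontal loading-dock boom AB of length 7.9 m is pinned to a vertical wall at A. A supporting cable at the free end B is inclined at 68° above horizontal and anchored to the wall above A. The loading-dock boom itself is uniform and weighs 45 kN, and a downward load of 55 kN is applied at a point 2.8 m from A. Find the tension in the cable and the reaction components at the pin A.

T = 45.29 kN, A_x = 16.97 kN, A_y = 58.01 kN

ΣM about A: T·sin68°·7.9 − 45·3.95 − 55·2.8 = 0 → T = 331.75/(7.9·0.927184) = 45.2916 ≈ 45.29 kN.
ΣF_x = 0: A_x − T·cos68° = 0 → A_x = 45.2916 × 0.374607 = 16.97 kN.
ΣF_y = 0: A_y + T·sin68° − 45 − 55 = 0 → A_y = 100 − 45.2916 × 0.927184 = 58.01 kN.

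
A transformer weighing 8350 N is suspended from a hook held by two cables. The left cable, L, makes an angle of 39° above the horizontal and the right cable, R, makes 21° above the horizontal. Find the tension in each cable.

T_L = 9001 N, T_R = 7493 N

ΣF_x = 0: −T_L·cos39° + T_R·cos21° = 0 → T_R = 0.832436·T_L.
ΣF_y = 0: T_L·sin39° + T_R·sin21° = 8350.
Substitute: T_L·(0.62932 + 0.832436·0.358368) = 8350 → T_L = 9001.35 ≈ 9001 N.
Then T_R = 0.832436 × 9001.35 = 7493 N.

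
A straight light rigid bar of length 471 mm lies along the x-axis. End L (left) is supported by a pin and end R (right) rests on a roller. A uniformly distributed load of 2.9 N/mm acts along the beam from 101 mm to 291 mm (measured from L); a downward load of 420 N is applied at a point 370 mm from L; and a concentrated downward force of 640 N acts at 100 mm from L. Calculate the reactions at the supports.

L_x = 0, L_y = 915.9 N, R_y = 695.1 N

Resultant of the distributed load: 2.9 × 190 = 551 N at 196 mm from L.
ΣM about L: R_y·471 − (2.9·190)·196 − 420·370 − 640·100 = 0 → R_y = 327396/471 = 695.108 ≈ 695.1 N.
ΣF_y = 0: L_y + 695.108 − 2.9·190 − 420 − 640 = 0 → L_y = 915.9 N.
ΣF_x = 0: no horizontal applied forces, so L_x = 0.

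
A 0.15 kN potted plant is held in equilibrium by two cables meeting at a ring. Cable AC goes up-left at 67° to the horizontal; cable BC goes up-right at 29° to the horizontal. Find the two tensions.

ΣF_x = 0: −T_AC·cos67° + T_BC·cos29° = 0 → T_BC = 0.446744·T_AC.
ΣF_y = 0: T_AC·sin67° + T_BC·sin29° = 0.15.
Substitute: T_AC·(0.920505 + 0.446744·0.48481) = 0.15 → T_AC = 0.131916 ≈ 0.1319 kN.
Then T_BC = 0.446744 × 0.131916 = 0.05893 kN.

T_AC = 0.1319 kN, T_BC = 0.05893 kN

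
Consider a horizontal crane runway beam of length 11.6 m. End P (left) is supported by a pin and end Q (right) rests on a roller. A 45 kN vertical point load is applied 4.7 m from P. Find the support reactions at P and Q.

Taking moments about P: Q_y·11.6 − 45·4.7 = 0 → Q_y = 211.5/11.6 = 18.2328 ≈ 18.23 kN.
ΣF_y = 0: P_y + 18.2328 − 45 = 0 → P_y = 26.77 kN.
ΣF_x = 0: no horizontal applied forces, so P_x = 0.

P_x = 0, P_y = 26.77 kN, Q_y = 18.23 kN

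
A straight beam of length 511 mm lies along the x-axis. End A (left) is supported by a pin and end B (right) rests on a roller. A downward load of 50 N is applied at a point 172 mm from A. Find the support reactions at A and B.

ΣM about A: B_y·511 − 50·172 = 0 → B_y = 8600/511 = 16.8297 ≈ 16.83 N.
ΣF_y = 0: A_y + 16.8297 − 50 = 0 → A_y = 33.17 N.
ΣF_x = 0: no horizontal applied forces, so A_x = 0.

A_x = 0, A_y = 33.17 N, B_y = 16.83 N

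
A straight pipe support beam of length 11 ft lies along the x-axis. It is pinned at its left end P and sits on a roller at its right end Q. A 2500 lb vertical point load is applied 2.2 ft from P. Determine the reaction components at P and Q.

ΣM about P: Q_y·11 − 2500·2.2 = 0 → Q_y = 5500/11 = 500.0 lb.
ΣF_y = 0: P_y + 500 − 2500 = 0 → P_y = 2000 lb.
ΣF_x = 0: no horizontal applied forces, so P_x = 0.

P_x = 0, P_y = 2000 lb, Q_y = 500.0 lb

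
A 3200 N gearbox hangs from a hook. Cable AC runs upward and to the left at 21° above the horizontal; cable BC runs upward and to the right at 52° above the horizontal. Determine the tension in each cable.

ΣF_x = 0: −T_AC·cos21° + T_BC·cos52° = 0 → T_BC = 1.51639·T_AC.
ΣF_y = 0: T_AC·sin21° + T_BC·sin52° = 3200.
Substitute: T_AC·(0.358368 + 1.51639·0.788011) = 3200 → T_AC = 2060.13 ≈ 2060 N.
Then T_BC = 1.51639 × 2060.13 = 3124 N.

T_AC = 2060 N, T_BC = 3124 N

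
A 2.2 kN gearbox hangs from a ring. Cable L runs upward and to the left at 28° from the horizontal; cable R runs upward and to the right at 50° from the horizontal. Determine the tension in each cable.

ΣF_x = 0: −T_L·cos28° + T_R·cos50° = 0 → T_R = 1.37362·T_L.
ΣF_y = 0: T_L·sin28° + T_R·sin50° = 2.2.
Substitute: T_L·(0.469472 + 1.37362·0.766044) = 2.2 → T_L = 1.44573 ≈ 1.446 kN.
Then T_R = 1.37362 × 1.44573 = 1.986 kN.

T_L = 1.446 kN, T_R = 1.986 kN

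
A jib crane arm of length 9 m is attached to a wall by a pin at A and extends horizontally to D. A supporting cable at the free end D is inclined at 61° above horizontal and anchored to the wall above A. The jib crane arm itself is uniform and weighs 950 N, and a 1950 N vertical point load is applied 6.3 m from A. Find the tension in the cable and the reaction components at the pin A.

T = 2104 N, A_x = 1020 N, A_y = 1060 N

ΣM about A: T·sin61°·9 − 950·4.5 − 1950·6.3 = 0 → T = 16560/(9·0.87462) = 2103.77 ≈ 2104 N.
ΣF_x = 0: A_x − T·cos61° = 0 → A_x = 2103.77 × 0.48481 = 1020 N.
ΣF_y = 0: A_y + T·sin61° − 950 − 1950 = 0 → A_y = 2900 − 2103.77 × 0.87462 = 1060 N.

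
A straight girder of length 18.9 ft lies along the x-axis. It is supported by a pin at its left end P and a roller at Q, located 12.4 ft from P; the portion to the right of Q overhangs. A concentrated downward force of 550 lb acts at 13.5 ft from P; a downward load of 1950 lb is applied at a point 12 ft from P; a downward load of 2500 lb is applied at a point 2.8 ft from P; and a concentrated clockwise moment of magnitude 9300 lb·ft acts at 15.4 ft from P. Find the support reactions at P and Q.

P_x = 0, P_y = 1200 lb, Q_y = 3800 lb

Taking moments about P: Q_y·12.4 − 550·13.5 − 1950·12 − 2500·2.8 − 9300 = 0 → Q_y = 47125/12.4 = 3800.4 ≈ 3800 lb.
ΣF_y = 0: P_y + 3800.4 − 550 − 1950 − 2500 = 0 → P_y = 1200 lb.
ΣF_x = 0: no horizontal applied forces, so P_x = 0.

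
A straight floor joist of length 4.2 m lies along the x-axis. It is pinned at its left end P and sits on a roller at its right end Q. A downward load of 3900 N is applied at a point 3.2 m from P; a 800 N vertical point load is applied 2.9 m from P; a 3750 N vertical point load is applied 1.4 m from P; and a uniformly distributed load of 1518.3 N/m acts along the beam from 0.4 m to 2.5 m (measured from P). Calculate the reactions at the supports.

P_x = 0, P_y = 5764 N, Q_y = 5875 N

Resultant of the distributed load: 1518.3 × 2.1 = 3188.43 N at 1.45 m from P.
ΣM about P: Q_y·4.2 − 3900·3.2 − 800·2.9 − 3750·1.4 − (1518.3·2.1)·1.45 = 0 → Q_y = 24673.2235/4.2 = 5874.58 ≈ 5875 N.
ΣF_y = 0: P_y + 5874.58 − 3900 − 800 − 3750 − 1518.3·2.1 = 0 → P_y = 5764 N.
ΣF_x = 0: no horizontal applied forces, so P_x = 0.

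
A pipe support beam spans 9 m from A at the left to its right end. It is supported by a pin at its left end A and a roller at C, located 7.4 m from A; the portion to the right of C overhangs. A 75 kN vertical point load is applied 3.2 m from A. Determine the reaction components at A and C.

Taking moments about A: C_y·7.4 − 75·3.2 = 0 → C_y = 240/7.4 = 32.4324 ≈ 32.43 kN.
ΣF_y = 0: A_y + 32.4324 − 75 = 0 → A_y = 42.57 kN.
ΣF_x = 0: no horizontal applied forces, so A_x = 0.

A_x = 0, A_y = 42.57 kN, C_y = 32.43 kN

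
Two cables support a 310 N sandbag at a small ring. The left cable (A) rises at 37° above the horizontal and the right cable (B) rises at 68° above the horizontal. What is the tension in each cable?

T_A = 120.2 N, T_B = 256.3 N

ΣF_x = 0: −T_A·cos37° + T_B·cos68° = 0 → T_B = 2.13193·T_A.
ΣF_y = 0: T_A·sin37° + T_B·sin68° = 310.
Substitute: T_A·(0.601815 + 2.13193·0.927184) = 310 → T_A = 120.225 ≈ 120.2 N.
Then T_B = 2.13193 × 120.225 = 256.3 N.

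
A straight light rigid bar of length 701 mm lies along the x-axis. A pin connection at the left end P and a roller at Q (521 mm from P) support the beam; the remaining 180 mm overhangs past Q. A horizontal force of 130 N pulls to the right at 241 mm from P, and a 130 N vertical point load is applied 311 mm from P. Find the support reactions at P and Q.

P_x = -130.0 N, P_y = 52.40 N, Q_y = 77.60 N

Moments about P: Q_y·521 − 130·311 = 0 → Q_y = 40430/521 = 77.6008 ≈ 77.60 N.
ΣF_y = 0: P_y + 77.6008 − 130 = 0 → P_y = 52.40 N.
ΣF_x = 0: P_x + 130 = 0 → P_x = -130.0 N.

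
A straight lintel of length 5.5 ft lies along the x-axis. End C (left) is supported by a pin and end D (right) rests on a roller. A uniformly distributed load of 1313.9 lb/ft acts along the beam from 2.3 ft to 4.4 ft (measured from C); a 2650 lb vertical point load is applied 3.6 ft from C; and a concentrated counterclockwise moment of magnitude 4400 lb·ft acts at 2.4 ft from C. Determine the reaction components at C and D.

Resultant of the distributed load: 1313.9 × 2.1 = 2759.19 lb at 3.35 ft from C.
Moments about C: D_y·5.5 − (1313.9·2.1)·3.35 − 2650·3.6 + 4400 = 0 → D_y = 14383.2865/5.5 = 2615.14 ≈ 2615 lb.
ΣF_y = 0: C_y + 2615.14 − 1313.9·2.1 − 2650 = 0 → C_y = 2794 lb.
ΣF_x = 0: no horizontal applied forces, so C_x = 0.

C_x = 0, C_y = 2794 lb, D_y = 2615 lb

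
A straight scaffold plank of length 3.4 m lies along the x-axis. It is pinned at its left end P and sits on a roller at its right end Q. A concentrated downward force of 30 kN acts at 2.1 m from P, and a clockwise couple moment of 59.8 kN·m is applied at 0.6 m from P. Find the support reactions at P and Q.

ΣM about P: Q_y·3.4 − 30·2.1 − 59.8 = 0 → Q_y = 122.8/3.4 = 36.1176 ≈ 36.12 kN.
ΣF_y = 0: P_y + 36.1176 − 30 = 0 → P_y = -6.118 kN.
ΣF_x = 0: no horizontal applied forces, so P_x = 0.

P_x = 0, P_y = -6.118 kN, Q_y = 36.12 kN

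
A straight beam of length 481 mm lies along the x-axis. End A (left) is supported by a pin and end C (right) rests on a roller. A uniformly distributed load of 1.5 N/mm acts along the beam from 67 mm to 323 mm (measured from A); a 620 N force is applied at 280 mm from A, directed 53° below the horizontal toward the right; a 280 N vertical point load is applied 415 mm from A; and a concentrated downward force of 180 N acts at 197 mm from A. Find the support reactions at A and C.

Resultant of the distributed load: 1.5 × 256 = 384 N at 195 mm from A.
Taking moments about A: C_y·481 − (1.5·256)·195 − 620·sin53°·280 − 280·415 − 180·197 = 0 → C_y = 365183/481 = 759.216 ≈ 759.2 N.
ΣF_y = 0: A_y + 759.216 − 1.5·256 − 620·sin53° − 280 − 180 = 0 → A_y = 579.9 N.
ΣF_x = 0: A_x + 620·cos53° = 0 → A_x = -373.1 N.

A_x = -373.1 N, A_y = 579.9 N, C_y = 759.2 N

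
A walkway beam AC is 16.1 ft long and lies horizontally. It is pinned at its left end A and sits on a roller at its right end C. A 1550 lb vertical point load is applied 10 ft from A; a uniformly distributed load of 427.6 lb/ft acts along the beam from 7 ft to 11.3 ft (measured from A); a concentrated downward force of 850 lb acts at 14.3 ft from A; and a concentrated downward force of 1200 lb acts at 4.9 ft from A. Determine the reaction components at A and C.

A_x = 0, A_y = 2311 lb, C_y = 3128 lb

Resultant of the distributed load: 427.6 × 4.3 = 1838.68 lb at 9.15 ft from A.
Moments about A: C_y·16.1 − 1550·10 − (427.6·4.3)·9.15 − 850·14.3 − 1200·4.9 = 0 → C_y = 50358.922/16.1 = 3127.88 ≈ 3128 lb.
ΣF_y = 0: A_y + 3127.88 − 1550 − 427.6·4.3 − 850 − 1200 = 0 → A_y = 2311 lb.
ΣF_x = 0: no horizontal applied forces, so A_x = 0.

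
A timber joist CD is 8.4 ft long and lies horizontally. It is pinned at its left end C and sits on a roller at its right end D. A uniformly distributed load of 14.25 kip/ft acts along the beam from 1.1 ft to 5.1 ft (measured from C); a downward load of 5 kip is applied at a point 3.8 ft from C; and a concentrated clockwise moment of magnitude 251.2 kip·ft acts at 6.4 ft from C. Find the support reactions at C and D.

Resultant of the distributed load: 14.25 × 4 = 57 kip at 3.1 ft from C.
Taking moments about C: D_y·8.4 − (14.25·4)·3.1 − 5·3.8 − 251.2 = 0 → D_y = 446.9/8.4 = 53.2024 ≈ 53.20 kip.
ΣF_y = 0: C_y + 53.2024 − 14.25·4 − 5 = 0 → C_y = 8.798 kip.
ΣF_x = 0: no horizontal applied forces, so C_x = 0.

C_x = 0, C_y = 8.798 kip, D_y = 53.20 kip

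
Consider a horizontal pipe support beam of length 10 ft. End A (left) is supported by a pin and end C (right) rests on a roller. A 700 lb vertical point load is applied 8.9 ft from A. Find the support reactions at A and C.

A_x = 0, A_y = 77.00 lb, C_y = 623.0 lb

ΣM about A: C_y·10 − 700·8.9 = 0 → C_y = 6230/10 = 623.0 lb.
ΣF_y = 0: A_y + 623 − 700 = 0 → A_y = 77.00 lb.
ΣF_x = 0: no horizontal applied forces, so A_x = 0.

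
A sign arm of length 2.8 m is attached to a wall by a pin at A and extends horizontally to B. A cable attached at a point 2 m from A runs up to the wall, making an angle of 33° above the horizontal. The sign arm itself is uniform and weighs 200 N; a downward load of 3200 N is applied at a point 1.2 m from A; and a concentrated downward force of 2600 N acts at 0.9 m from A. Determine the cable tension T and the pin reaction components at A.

ΣM about A: T·sin33°·2 − 200·1.4 − 3200·1.2 − 2600·0.9 = 0 → T = 6460/(2·0.544639) = 5930.53 ≈ 5931 N.
ΣF_x = 0: A_x − T·cos33° = 0 → A_x = 5930.53 × 0.838671 = 4974 N.
ΣF_y = 0: A_y + T·sin33° − 200 − 3200 − 2600 = 0 → A_y = 6000 − 5930.53 × 0.544639 = 2770 N.

T = 5931 N, A_x = 4974 N, A_y = 2770 N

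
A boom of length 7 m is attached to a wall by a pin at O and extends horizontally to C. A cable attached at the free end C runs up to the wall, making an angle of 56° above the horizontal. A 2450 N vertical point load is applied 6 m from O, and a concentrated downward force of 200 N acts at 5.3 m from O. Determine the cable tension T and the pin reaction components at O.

ΣM about O: T·sin56°·7 − 2450·6 − 200·5.3 = 0 → T = 15760/(7·0.829038) = 2715.71 ≈ 2716 N.
ΣF_x = 0: O_x − T·cos56° = 0 → O_x = 2715.71 × 0.559193 = 1519 N.
ΣF_y = 0: O_y + T·sin56° − 2450 − 200 = 0 → O_y = 2650 − 2715.71 × 0.829038 = 398.6 N.

T = 2716 N, O_x = 1519 N, O_y = 398.6 N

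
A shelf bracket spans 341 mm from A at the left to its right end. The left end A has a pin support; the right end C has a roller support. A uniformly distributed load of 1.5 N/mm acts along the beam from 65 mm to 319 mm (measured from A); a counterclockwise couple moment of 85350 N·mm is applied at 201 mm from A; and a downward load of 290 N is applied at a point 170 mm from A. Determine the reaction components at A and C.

A_x = 0, A_y = 562.2 N, C_y = 108.8 N

Resultant of the distributed load: 1.5 × 254 = 381 N at 192 mm from A.
ΣM about A: C_y·341 − (1.5·254)·192 + 85350 − 290·170 = 0 → C_y = 37102/341 = 108.804 ≈ 108.8 N.
ΣF_y = 0: A_y + 108.804 − 1.5·254 − 290 = 0 → A_y = 562.2 N.
ΣF_x = 0: no horizontal applied forces, so A_x = 0.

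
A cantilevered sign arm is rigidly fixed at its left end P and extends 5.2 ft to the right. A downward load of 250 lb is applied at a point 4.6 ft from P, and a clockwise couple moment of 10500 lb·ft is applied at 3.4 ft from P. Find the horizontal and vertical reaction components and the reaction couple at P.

ΣF_x = 0: P_x = 0.
ΣF_y = 0: P_y − 250 = 0 → P_y = 250.0 lb.
ΣM about P: M_P − 250·4.6 − 10500 = 0 → M_P = 11650 lb·ft.

P_x = 0, P_y = 250.0 lb, M_P = 11650 lb·ft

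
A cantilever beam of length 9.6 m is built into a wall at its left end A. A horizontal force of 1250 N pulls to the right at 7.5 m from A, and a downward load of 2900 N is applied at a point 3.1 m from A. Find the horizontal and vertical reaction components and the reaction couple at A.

ΣF_x = 0: A_x + 1250 = 0 → A_x = -1250 N.
ΣF_y = 0: A_y − 2900 = 0 → A_y = 2900 N.
ΣM about A: M_A − 2900·3.1 = 0 → M_A = 8990 N·m.

A_x = -1250 N, A_y = 2900 N, M_A = 8990 N·m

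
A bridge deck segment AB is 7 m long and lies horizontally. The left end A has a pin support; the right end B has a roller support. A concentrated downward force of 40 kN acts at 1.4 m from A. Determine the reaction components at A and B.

ΣM about A: B_y·7 − 40·1.4 = 0 → B_y = 56/7 = 8.000 kN.
ΣF_y = 0: A_y + 8 − 40 = 0 → A_y = 32.00 kN.
ΣF_x = 0: no horizontal applied forces, so A_x = 0.

A_x = 0, A_y = 32.00 kN, B_y = 8.000 kN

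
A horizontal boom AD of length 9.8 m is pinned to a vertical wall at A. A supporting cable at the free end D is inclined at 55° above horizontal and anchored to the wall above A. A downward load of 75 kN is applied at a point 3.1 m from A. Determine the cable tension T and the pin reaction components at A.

ΣM about A: T·sin55°·9.8 − 75·3.1 = 0 → T = 232.5/(9.8·0.819152) = 28.9623 ≈ 28.96 kN.
ΣF_x = 0: A_x − T·cos55° = 0 → A_x = 28.9623 × 0.573576 = 16.61 kN.
ΣF_y = 0: A_y + T·sin55° − 75 = 0 → A_y = 75 − 28.9623 × 0.819152 = 51.28 kN.

T = 28.96 kN, A_x = 16.61 kN, A_y = 51.28 kN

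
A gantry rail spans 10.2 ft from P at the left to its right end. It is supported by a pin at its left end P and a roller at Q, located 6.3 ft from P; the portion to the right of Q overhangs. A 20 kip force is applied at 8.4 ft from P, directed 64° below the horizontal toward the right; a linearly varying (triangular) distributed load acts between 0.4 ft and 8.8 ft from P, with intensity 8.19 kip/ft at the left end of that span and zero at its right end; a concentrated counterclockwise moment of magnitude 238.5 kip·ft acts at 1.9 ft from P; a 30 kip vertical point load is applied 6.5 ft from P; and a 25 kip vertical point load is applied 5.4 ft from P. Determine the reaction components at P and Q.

P_x = -8.767 kip, P_y = 51.41 kip, Q_y = 55.96 kip

Resultant of the triangular load: ½ × 8.19 × 8.4 = 34.398 kip, acting at 3.2 ft from P (one-third of the span from the peak).
Taking moments about P: Q_y·6.3 − 20·sin64°·8.4 − (½·8.19·8.4)·3.2 + 238.5 − 30·6.5 − 25·5.4 = 0 → Q_y = 352.571/6.3 = 55.9637 ≈ 55.96 kip.
ΣF_y = 0: P_y + 55.9637 − 20·sin64° − ½·8.19·8.4 − 30 − 25 = 0 → P_y = 51.41 kip.
ΣF_x = 0: P_x + 20·cos64° = 0 → P_x = -8.767 kip.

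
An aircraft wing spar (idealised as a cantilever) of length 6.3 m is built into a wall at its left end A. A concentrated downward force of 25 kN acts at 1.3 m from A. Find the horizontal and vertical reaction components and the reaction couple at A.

A_x = 0, A_y = 25.00 kN, M_A = 32.50 kN·m

ΣF_x = 0: A_x = 0.
ΣF_y = 0: A_y − 25 = 0 → A_y = 25.00 kN.
ΣM about A: M_A − 25·1.3 = 0 → M_A = 32.50 kN·m.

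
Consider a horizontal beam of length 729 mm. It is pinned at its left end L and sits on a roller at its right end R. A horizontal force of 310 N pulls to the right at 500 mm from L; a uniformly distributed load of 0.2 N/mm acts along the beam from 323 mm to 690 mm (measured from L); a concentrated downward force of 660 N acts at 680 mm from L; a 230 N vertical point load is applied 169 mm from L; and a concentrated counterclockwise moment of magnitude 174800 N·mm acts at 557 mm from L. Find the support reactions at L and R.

L_x = -310.0 N, L_y = 483.2 N, R_y = 480.2 N

Resultant of the distributed load: 0.2 × 367 = 73.4 N at 506.5 mm from L.
ΣM about L: R_y·729 − (0.2·367)·506.5 − 660·680 − 230·169 + 174800 = 0 → R_y = 350047.1/729 = 480.174 ≈ 480.2 N.
ΣF_y = 0: L_y + 480.174 − 0.2·367 − 660 − 230 = 0 → L_y = 483.2 N.
ΣF_x = 0: L_x + 310 = 0 → L_x = -310.0 N.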